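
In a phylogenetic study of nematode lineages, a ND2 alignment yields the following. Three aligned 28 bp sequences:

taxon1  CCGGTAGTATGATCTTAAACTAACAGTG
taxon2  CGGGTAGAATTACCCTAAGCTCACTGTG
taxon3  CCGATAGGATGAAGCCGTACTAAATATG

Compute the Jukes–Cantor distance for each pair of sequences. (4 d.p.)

taxon1–taxon2: 8/28 sites differ → p ≈ 0.285714, d = −0.75 ln(1 − 0.380952) = 0.359679 ≈ 0.3597.
taxon1–taxon3: 11/28 sites differ → p ≈ 0.392857, d = −0.75 ln(1 − 0.523809) = 0.556452 ≈ 0.5565.
taxon2–taxon3: 13/28 sites differ → p ≈ 0.464286, d = −0.75 ln(1 − 0.619048) = 0.723811 ≈ 0.7238.

d(taxon1,taxon2) = 0.3597, d(taxon1,taxon3) = 0.5565, d(taxon2,taxon3) = 0.7238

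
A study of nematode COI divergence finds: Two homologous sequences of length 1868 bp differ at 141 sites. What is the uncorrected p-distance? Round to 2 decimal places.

0.08

p = 141/1868 = 0.075481… ≈ 0.08 (to 2 d.p.).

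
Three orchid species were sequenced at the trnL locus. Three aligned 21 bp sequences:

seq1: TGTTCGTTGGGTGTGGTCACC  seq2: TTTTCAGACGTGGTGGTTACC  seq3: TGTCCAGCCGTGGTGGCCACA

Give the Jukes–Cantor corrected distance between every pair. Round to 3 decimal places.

seq1–seq2: 8/21 sites differ → p ≈ 0.380952, d = −0.75 ln(1 − 0.507936) = 0.531860 ≈ 0.532.
seq1–seq3: 9/21 sites differ → p ≈ 0.428571, d = −0.75 ln(1 − 0.571428) = 0.635472 ≈ 0.635.
seq2–seq3: 6/21 sites differ → p ≈ 0.285714, d = −0.75 ln(1 − 0.380952) = 0.359679 ≈ 0.360.

d(seq1,seq2) = 0.532, d(seq1,seq3) = 0.635, d(seq2,seq3) = 0.360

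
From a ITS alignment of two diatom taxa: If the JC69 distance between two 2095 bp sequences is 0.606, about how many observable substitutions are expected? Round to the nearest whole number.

871

Invert JC69: p = (3/4)(1 − e^(−4d/3)) = 0.75 × (1 − e^(-0.808)) = 0.75 × (1 − 0.445749) = 0.415688.
Expected differing sites = pL ≈ 0.415688 × 2095 = 870.86636 ≈ 871.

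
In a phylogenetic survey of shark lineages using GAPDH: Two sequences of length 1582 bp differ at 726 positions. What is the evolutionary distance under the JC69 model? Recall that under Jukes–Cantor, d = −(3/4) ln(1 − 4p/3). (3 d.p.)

0.710

p = 726/1582 ≈ 0.458913.
d = −(3/4) ln(1 − 4p/3) = −0.75 ln(1 − 0.611884) = −0.75 ln(0.388116)
  = −0.75 × (-0.946451) = 0.709838 substitutions/site.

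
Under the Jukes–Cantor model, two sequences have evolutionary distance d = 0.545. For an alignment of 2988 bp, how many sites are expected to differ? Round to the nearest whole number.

1157

Invert JC69: p = (3/4)(1 − e^(−4d/3)) = 0.75 × (1 − e^(-0.726667)) = 0.75 × (1 − 0.483518) = 0.387362.
Expected differing sites = pL ≈ 0.387362 × 2988 = 1157.437656 ≈ 1157.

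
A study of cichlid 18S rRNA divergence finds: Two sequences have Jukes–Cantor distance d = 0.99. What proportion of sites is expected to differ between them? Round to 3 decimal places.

0.550

p = (3/4)(1 − e^(−4d/3)) = 0.75 × (1 − e^(-1.32)) = 0.75 × (1 − 0.267135) = 0.549649.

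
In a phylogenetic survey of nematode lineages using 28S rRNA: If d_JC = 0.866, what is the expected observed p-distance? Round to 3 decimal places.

0.514

p = (3/4)(1 − e^(−4d/3)) = 0.75 × (1 − e^(-1.154667)) = 0.75 × (1 − 0.315162) = 0.513629.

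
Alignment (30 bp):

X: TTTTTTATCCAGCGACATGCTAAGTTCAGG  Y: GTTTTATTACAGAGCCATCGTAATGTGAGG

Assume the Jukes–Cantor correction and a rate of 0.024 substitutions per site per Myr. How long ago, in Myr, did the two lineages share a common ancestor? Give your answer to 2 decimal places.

10.49

The sequences differ at 11 of 30 sites, so p = 11/30 ≈ 0.366667.
d = −(3/4) ln(1 − 4p/3) = −0.75 ln(1 − 0.488889) = −0.75 ln(0.511111)
  = −0.75 × (-0.671168) = 0.503376 substitutions/site.
Under a molecular clock d = 2μt, so t = d/(2μ) = 0.503376 / (2 × 0.024) = 10.49 Myr.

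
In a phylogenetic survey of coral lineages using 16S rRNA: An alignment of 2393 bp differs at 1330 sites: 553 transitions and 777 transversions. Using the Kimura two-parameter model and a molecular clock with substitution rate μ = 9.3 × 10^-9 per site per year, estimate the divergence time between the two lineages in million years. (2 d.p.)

P = 553/2393 ≈ 0.231091 and Q = 777/2393 ≈ 0.324697.
Under the Kimura two-parameter model, d = −½ ln(1 − 2P − Q) − ¼ ln(1 − 2Q).
1 − 2P − Q = 0.213121, giving −½ ln(0.213121) = 0.772948.
1 − 2Q = 0.350606, giving −¼ ln(0.350606) = 0.262023.
d = 0.772948 + 0.262023 = 1.034971.
Under a molecular clock d = 2μt, so t = d/(2μ) = 1.034971 / (2 × 9.3 × 10^-9) = 55.64 million years.

55.64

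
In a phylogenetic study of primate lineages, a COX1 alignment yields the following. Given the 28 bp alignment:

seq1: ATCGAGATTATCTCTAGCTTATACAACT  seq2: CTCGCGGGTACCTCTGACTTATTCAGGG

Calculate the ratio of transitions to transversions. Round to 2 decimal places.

0.83

Transitions are A↔G and C↔T; transversions are all other mismatches.
Transitions: 5. Transversions: 6.
R = 5/6 = 0.833333… ≈ 0.83 (to 2 d.p.).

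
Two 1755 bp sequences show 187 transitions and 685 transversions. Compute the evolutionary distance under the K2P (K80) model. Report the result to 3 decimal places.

P = 187/1755 ≈ 0.106553 and Q = 685/1755 ≈ 0.390313.
Under the Kimura two-parameter model, d = −½ ln(1 − 2P − Q) − ¼ ln(1 − 2Q).
1 − 2P − Q = 0.396581, giving −½ ln(0.396581) = 0.462437.
1 − 2Q = 0.219374, giving −¼ ln(0.219374) = 0.379244.
d = 0.462437 + 0.379244 = 0.841681.

0.842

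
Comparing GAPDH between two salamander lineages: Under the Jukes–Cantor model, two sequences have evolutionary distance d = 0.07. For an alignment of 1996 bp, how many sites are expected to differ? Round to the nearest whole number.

Invert JC69: p = (3/4)(1 − e^(−4d/3)) = 0.75 × (1 − e^(-0.093333)) = 0.75 × (1 − 0.910890) = 0.066833.
Expected differing sites = pL ≈ 0.066833 × 1996 = 133.398668 ≈ 133.

133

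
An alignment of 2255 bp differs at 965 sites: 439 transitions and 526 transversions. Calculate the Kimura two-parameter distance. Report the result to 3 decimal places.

0.644

P = 439/2255 ≈ 0.194678 and Q = 526/2255 ≈ 0.233259.
Under the Kimura two-parameter model, d = −½ ln(1 − 2P − Q) − ¼ ln(1 − 2Q).
1 − 2P − Q = 0.377385, giving −½ ln(0.377385) = 0.487245.
1 − 2Q = 0.533482, giving −¼ ln(0.533482) = 0.157082.
d = 0.487245 + 0.157082 = 0.644327.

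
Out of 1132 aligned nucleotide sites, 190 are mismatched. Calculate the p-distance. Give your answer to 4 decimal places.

p = 190/1132 = 0.167844… ≈ 0.1678 (to 4 d.p.).

0.1678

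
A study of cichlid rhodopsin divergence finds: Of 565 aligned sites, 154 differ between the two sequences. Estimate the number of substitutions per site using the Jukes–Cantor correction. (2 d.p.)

0.34

p = 154/565 ≈ 0.272566.
d = −(3/4) ln(1 − 4p/3) = −0.75 ln(1 − 0.363421) = −0.75 ln(0.636579)
  = −0.75 × (-0.451647) = 0.338735 substitutions/site.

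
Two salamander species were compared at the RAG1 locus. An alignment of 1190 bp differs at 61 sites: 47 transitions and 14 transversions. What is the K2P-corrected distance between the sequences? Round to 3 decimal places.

P = 47/1190 ≈ 0.039496 and Q = 14/1190 ≈ 0.011765.
Under the Kimura two-parameter model, d = −½ ln(1 − 2P − Q) − ¼ ln(1 − 2Q).
1 − 2P − Q = 0.909243, giving −½ ln(0.909243) = 0.047571.
1 − 2Q = 0.97647, giving −¼ ln(0.97647) = 0.005953.
d = 0.047571 + 0.005953 = 0.053524.

0.054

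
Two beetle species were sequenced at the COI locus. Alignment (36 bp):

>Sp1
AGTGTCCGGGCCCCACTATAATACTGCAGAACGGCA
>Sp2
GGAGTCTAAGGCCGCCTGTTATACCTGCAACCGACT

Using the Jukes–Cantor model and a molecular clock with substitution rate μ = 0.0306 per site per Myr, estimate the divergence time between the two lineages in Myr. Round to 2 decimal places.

The sequences differ at 18 of 36 sites, so p = 18/36 = 0.5.
d = −(3/4) ln(1 − 4p/3) = −0.75 ln(1 − 0.666667) = −0.75 ln(0.333333)
  = −0.75 × (-1.098613) = 0.823960 substitutions/site.
Under a molecular clock d = 2μt, so t = d/(2μ) = 0.823960 / (2 × 0.0306) = 13.46 Myr.

13.46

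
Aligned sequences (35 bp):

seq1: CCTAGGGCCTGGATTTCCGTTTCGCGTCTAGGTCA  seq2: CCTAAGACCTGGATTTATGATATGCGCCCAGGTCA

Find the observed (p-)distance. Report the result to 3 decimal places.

0.257

The sequences differ at 9 of 35 positions (sites 5, 7, 17, 18, 20, 22, 23, 27, 29).
p = 9/35 = 0.257142… ≈ 0.257 (to 3 d.p.).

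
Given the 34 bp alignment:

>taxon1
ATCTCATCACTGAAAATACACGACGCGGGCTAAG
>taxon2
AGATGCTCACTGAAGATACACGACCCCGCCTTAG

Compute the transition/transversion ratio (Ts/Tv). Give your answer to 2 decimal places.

Transitions are A↔G and C↔T; transversions are all other mismatches.
Transitions: 1. Transversions: 8.
R = 1/8 = 0.125 ≈ 0.13 (to 2 d.p.).

0.13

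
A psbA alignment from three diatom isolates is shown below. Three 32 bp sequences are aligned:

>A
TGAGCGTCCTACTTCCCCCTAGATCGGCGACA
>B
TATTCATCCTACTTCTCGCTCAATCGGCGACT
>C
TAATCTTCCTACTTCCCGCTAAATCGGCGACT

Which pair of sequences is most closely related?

A–B: 9/32 differ, p = 0.281, d = 0.353.
A–C: 6/32 differ, p = 0.188, d = 0.216.
B–C: 4/32 differ, p = 0.125, d = 0.137.
The smallest distance is between B and C.

B and C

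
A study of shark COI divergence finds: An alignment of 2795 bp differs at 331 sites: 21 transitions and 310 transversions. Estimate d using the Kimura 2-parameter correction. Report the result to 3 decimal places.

P = 21/2795 ≈ 0.007513 and Q = 310/2795 ≈ 0.110912.
Under the Kimura two-parameter model, d = −½ ln(1 − 2P − Q) − ¼ ln(1 − 2Q).
1 − 2P − Q = 0.874062, giving −½ ln(0.874062) = 0.067302.
1 − 2Q = 0.778176, giving −¼ ln(0.778176) = 0.062701.
d = 0.067302 + 0.062701 = 0.130003.

0.130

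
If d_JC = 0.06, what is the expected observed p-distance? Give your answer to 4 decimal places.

p = (3/4)(1 − e^(−4d/3)) = 0.75 × (1 − e^(-0.08)) = 0.75 × (1 − 0.923116) = 0.057663.

0.0577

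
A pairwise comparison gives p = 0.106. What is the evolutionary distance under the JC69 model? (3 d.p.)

d = −(3/4) ln(1 − 4p/3) = −0.75 ln(1 − 0.141333) = −0.75 ln(0.858667)
  = −0.75 × (-0.152374) = 0.114281 substitutions/site.

0.114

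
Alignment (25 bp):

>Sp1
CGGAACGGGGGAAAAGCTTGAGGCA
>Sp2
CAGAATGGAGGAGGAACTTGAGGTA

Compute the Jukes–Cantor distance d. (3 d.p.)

0.351

The sequences differ at 7 of 25 sites (2, 6, 9, 13, 14, 16, 24), so p = 7/25 = 0.28.
d = −(3/4) ln(1 − 4p/3) = −0.75 ln(1 − 0.373333) = −0.75 ln(0.626667)
  = −0.75 × (-0.467340) = 0.350505 substitutions/site.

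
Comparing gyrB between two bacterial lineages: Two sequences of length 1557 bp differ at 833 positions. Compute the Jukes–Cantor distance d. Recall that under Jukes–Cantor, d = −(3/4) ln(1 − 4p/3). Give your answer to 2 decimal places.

0.94

p = 833/1557 ≈ 0.535003.
d = −(3/4) ln(1 − 4p/3) = −0.75 ln(1 − 0.713337) = −0.75 ln(0.286663)
  = −0.75 × (-1.249448) = 0.937086 substitutions/site.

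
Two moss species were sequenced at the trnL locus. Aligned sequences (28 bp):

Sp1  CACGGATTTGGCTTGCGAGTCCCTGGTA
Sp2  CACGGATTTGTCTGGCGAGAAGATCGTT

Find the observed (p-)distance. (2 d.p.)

The sequences differ at 8 of 28 positions (sites 11, 14, 20, 21, 22, 23, 25, 28).
p = 8/28 = 0.285714… ≈ 0.29 (to 2 d.p.).

0.29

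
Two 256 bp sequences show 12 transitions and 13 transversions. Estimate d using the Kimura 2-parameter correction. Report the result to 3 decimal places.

0.105

P = 12/256 = 0.046875 and Q = 13/256 ≈ 0.050781.
Under the Kimura two-parameter model, d = −½ ln(1 − 2P − Q) − ¼ ln(1 − 2Q).
1 − 2P − Q = 0.855469, giving −½ ln(0.855469) = 0.078053.
1 − 2Q = 0.898438, giving −¼ ln(0.898438) = 0.026774.
d = 0.078053 + 0.026774 = 0.104827.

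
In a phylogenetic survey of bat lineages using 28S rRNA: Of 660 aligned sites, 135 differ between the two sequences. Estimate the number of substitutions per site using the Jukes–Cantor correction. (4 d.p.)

p = 135/660 ≈ 0.204545.
d = −(3/4) ln(1 − 4p/3) = −0.75 ln(1 − 0.272727) = −0.75 ln(0.727273)
  = −0.75 × (-0.318453) = 0.238840 substitutions/site.

0.2388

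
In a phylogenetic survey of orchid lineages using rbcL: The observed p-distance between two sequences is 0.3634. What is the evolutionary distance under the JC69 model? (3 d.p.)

0.497

d = −(3/4) ln(1 − 4p/3) = −0.75 ln(1 − 0.484533) = −0.75 ln(0.515467)
  = −0.75 × (-0.662682) = 0.497012 substitutions/site.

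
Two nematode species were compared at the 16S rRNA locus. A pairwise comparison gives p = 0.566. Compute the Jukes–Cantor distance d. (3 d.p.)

d = −(3/4) ln(1 − 4p/3) = −0.75 ln(1 − 0.754667) = −0.75 ln(0.245333)
  = −0.75 × (-1.405139) = 1.053854 substitutions/site.

1.054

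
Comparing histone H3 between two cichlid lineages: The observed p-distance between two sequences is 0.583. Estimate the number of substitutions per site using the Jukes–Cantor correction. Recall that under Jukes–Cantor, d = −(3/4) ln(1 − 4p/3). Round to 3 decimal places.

d = −(3/4) ln(1 − 4p/3) = −0.75 ln(1 − 0.777333) = −0.75 ln(0.222667)
  = −0.75 × (-1.502078) = 1.126559 substitutions/site.

1.127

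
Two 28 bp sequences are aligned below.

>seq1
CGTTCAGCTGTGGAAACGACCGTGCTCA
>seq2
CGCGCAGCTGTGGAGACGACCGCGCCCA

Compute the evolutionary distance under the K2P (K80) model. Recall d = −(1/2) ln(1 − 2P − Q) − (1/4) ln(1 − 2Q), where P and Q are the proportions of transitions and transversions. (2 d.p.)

0.21

Of 28 sites, 4 differences are transitions and 1 are transversions, so P = 4/28 ≈ 0.142857 and Q = 1/28 ≈ 0.035714.
Under the Kimura two-parameter model, d = −½ ln(1 − 2P − Q) − ¼ ln(1 − 2Q).
1 − 2P − Q = 0.678572, giving −½ ln(0.678572) = 0.193882.
1 − 2Q = 0.928572, giving −¼ ln(0.928572) = 0.018527.
d = 0.193882 + 0.018527 = 0.212409.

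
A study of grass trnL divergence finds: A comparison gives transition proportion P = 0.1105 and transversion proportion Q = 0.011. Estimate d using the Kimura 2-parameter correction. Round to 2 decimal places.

0.14

Under the Kimura two-parameter model, d = −½ ln(1 − 2P − Q) − ¼ ln(1 − 2Q).
1 − 2P − Q = 0.768, giving −½ ln(0.768) = 0.131983.
1 − 2Q = 0.978, giving −¼ ln(0.978) = 0.005561.
d = 0.131983 + 0.005561 = 0.137544.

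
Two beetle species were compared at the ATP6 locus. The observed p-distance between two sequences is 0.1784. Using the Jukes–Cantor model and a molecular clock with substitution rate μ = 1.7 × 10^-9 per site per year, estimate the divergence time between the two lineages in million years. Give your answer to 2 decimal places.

d = −(3/4) ln(1 − 4p/3) = −0.75 ln(1 − 0.237867) = −0.75 ln(0.762133)
  = −0.75 × (-0.271634) = 0.203726 substitutions/site.
Under a molecular clock d = 2μt, so t = d/(2μ) = 0.203726 / (2 × 1.7 × 10^-9) = 59.92 million years.

59.92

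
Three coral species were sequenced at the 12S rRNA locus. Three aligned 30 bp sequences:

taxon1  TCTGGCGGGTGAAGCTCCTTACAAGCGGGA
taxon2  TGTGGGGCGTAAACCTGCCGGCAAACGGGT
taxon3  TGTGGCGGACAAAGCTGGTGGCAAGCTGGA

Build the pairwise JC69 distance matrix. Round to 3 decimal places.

taxon1–taxon2: 11/30 sites differ → p ≈ 0.366667, d = −0.75 ln(1 − 0.488889) = 0.503376 ≈ 0.503.
taxon1–taxon3: 9/30 sites differ → p = 0.3, d = −0.75 ln(1 − 0.4) = 0.383119 ≈ 0.383.
taxon2–taxon3: 10/30 sites differ → p ≈ 0.333333, d = −0.75 ln(1 − 0.444444) = 0.440839 ≈ 0.441.

d(taxon1,taxon2) = 0.503, d(taxon1,taxon3) = 0.383, d(taxon2,taxon3) = 0.441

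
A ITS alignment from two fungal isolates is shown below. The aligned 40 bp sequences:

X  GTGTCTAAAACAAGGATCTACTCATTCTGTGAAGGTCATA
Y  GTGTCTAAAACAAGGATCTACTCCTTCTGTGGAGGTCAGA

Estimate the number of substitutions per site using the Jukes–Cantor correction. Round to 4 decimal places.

The sequences differ at 3 of 40 sites (24, 32, 39), so p = 3/40 = 0.075.
d = −(3/4) ln(1 − 4p/3) = −0.75 ln(1 − 0.1) = −0.75 ln(0.9)
  = −0.75 × (-0.105361) = 0.079021 substitutions/site.

0.0790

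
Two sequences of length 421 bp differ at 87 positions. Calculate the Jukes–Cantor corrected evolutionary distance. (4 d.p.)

0.2417

p = 87/421 ≈ 0.206651.
d = −(3/4) ln(1 − 4p/3) = −0.75 ln(1 − 0.275535) = −0.75 ln(0.724465)
  = −0.75 × (-0.322322) = 0.241742 substitutions/site.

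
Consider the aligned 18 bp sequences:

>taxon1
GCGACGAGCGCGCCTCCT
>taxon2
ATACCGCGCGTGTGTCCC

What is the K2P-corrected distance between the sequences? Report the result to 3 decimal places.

Of 18 sites, 6 differences are transitions and 3 are transversions, so P = 6/18 ≈ 0.333333 and Q = 3/18 ≈ 0.166667.
Under the Kimura two-parameter model, d = −½ ln(1 − 2P − Q) − ¼ ln(1 − 2Q).
1 − 2P − Q = 0.166667, giving −½ ln(0.166667) = 0.895879.
1 − 2Q = 0.666666, giving −¼ ln(0.666666) = 0.101367.
d = 0.895879 + 0.101367 = 0.997246.

0.997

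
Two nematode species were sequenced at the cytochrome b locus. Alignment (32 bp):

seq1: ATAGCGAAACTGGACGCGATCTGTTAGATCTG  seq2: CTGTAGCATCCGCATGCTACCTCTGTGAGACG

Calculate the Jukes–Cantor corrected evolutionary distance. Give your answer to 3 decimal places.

The sequences differ at 17 of 32 sites, so p = 17/32 = 0.53125.
d = −(3/4) ln(1 − 4p/3) = −0.75 ln(1 − 0.708333) = −0.75 ln(0.291667)
  = −0.75 × (-1.232143) = 0.924107 substitutions/site.

0.924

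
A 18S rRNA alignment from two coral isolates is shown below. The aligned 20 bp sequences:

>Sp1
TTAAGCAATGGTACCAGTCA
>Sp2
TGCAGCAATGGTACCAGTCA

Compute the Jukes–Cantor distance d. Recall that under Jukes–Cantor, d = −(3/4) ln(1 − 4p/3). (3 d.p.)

The sequences differ at 2 of 20 sites (2, 3), so p = 2/20 = 0.1.
d = −(3/4) ln(1 − 4p/3) = −0.75 ln(1 − 0.133333) = −0.75 ln(0.866667)
  = −0.75 × (-0.143100) = 0.107325 substitutions/site.

0.107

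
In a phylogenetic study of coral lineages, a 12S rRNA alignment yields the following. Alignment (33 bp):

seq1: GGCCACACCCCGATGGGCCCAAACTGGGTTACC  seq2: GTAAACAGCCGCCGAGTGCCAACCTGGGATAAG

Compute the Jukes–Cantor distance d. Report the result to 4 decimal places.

0.6987

The sequences differ at 15 of 33 sites, so p = 15/33 ≈ 0.454545.
d = −(3/4) ln(1 − 4p/3) = −0.75 ln(1 − 0.60606) = −0.75 ln(0.39394)
  = −0.75 × (-0.931557) = 0.698668 substitutions/site.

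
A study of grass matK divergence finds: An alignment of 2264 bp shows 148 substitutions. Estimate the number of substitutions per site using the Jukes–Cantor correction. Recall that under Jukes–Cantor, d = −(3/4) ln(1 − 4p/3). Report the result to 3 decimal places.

p = 148/2264 ≈ 0.065371.
d = −(3/4) ln(1 − 4p/3) = −0.75 ln(1 − 0.087161) = −0.75 ln(0.912839)
  = −0.75 × (-0.091196) = 0.068397 substitutions/site.

0.068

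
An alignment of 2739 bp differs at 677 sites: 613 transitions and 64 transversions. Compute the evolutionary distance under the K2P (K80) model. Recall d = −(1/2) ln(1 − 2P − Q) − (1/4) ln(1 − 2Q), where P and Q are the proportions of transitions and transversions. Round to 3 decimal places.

P = 613/2739 ≈ 0.223804 and Q = 64/2739 ≈ 0.023366.
Under the Kimura two-parameter model, d = −½ ln(1 − 2P − Q) − ¼ ln(1 − 2Q).
1 − 2P − Q = 0.529026, giving −½ ln(0.529026) = 0.318359.
1 − 2Q = 0.953268, giving −¼ ln(0.953268) = 0.011965.
d = 0.318359 + 0.011965 = 0.330324.

0.330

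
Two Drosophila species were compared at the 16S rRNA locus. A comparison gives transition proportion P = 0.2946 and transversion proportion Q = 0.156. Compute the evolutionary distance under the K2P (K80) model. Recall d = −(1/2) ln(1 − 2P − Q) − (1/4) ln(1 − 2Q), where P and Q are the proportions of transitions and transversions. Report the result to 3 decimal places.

0.777

Under the Kimura two-parameter model, d = −½ ln(1 − 2P − Q) − ¼ ln(1 − 2Q).
1 − 2P − Q = 0.2548, giving −½ ln(0.2548) = 0.683638.
1 − 2Q = 0.688, giving −¼ ln(0.688) = 0.093492.
d = 0.683638 + 0.093492 = 0.777130.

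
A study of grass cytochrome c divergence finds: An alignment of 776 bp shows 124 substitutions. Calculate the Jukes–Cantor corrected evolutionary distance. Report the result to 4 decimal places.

p = 124/776 ≈ 0.159794.
d = −(3/4) ln(1 − 4p/3) = −0.75 ln(1 − 0.213059) = −0.75 ln(0.786941)
  = −0.75 × (-0.239602) = 0.179702 substitutions/site.

0.1797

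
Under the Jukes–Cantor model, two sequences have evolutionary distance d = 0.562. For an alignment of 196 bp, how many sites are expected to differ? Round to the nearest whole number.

78

Invert JC69: p = (3/4)(1 − e^(−4d/3)) = 0.75 × (1 − e^(-0.749333)) = 0.75 × (1 − 0.472682) = 0.395489.
Expected differing sites = pL ≈ 0.395489 × 196 = 77.515844 ≈ 78.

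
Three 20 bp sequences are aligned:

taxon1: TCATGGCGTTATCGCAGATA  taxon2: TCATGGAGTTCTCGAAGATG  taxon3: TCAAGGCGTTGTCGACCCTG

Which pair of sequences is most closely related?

taxon1–taxon2: 4/20 differ, p = 0.200, d = 0.233.
taxon1–taxon3: 7/20 differ, p = 0.350, d = 0.471.
taxon2–taxon3: 6/20 differ, p = 0.300, d = 0.383.
The smallest distance is between taxon1 and taxon2.

taxon1 and taxon2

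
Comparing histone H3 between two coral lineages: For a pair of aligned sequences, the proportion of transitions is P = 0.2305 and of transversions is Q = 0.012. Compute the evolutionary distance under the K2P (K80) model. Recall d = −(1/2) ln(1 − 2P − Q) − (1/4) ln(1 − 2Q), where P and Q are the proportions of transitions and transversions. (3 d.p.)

0.326

Under the Kimura two-parameter model, d = −½ ln(1 − 2P − Q) − ¼ ln(1 − 2Q).
1 − 2P − Q = 0.527, giving −½ ln(0.527) = 0.320277.
1 − 2Q = 0.976, giving −¼ ln(0.976) = 0.006073.
d = 0.320277 + 0.006073 = 0.326350.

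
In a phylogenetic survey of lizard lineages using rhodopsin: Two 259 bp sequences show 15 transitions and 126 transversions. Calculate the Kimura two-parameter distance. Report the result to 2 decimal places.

1.36

P = 15/259 ≈ 0.057915 and Q = 126/259 ≈ 0.486486.
Under the Kimura two-parameter model, d = −½ ln(1 − 2P − Q) − ¼ ln(1 − 2Q).
1 − 2P − Q = 0.397684, giving −½ ln(0.397684) = 0.461049.
1 − 2Q = 0.027028, giving −¼ ln(0.027028) = 0.902720.
d = 0.461049 + 0.902720 = 1.363769.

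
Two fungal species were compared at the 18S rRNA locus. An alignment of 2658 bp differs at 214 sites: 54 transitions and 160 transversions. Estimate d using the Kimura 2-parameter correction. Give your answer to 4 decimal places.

P = 54/2658 ≈ 0.020316 and Q = 160/2658 ≈ 0.060196.
Under the Kimura two-parameter model, d = −½ ln(1 − 2P − Q) − ¼ ln(1 − 2Q).
1 − 2P − Q = 0.899172, giving −½ ln(0.899172) = 0.053140.
1 − 2Q = 0.879608, giving −¼ ln(0.879608) = 0.032070.
d = 0.053140 + 0.032070 = 0.085210.

0.0852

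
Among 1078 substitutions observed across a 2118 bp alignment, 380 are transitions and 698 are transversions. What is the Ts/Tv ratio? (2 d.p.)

0.54

R = 380/698 = 0.544412… ≈ 0.54 (to 2 d.p.).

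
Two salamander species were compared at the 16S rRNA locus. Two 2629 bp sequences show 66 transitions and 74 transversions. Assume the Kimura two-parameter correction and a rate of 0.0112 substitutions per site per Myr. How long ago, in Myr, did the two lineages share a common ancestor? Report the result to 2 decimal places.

P = 66/2629 ≈ 0.025105 and Q = 74/2629 ≈ 0.028148.
Under the Kimura two-parameter model, d = −½ ln(1 − 2P − Q) − ¼ ln(1 − 2Q).
1 − 2P − Q = 0.921642, giving −½ ln(0.921642) = 0.040799.
1 − 2Q = 0.943704, giving −¼ ln(0.943704) = 0.014486.
d = 0.040799 + 0.014486 = 0.055285.
Under a molecular clock d = 2μt, so t = d/(2μ) = 0.055285 / (2 × 0.0112) = 2.47 Myr.

2.47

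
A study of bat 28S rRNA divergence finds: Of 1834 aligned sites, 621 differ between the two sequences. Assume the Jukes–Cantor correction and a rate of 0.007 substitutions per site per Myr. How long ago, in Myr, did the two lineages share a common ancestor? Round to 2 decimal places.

p = 621/1834 ≈ 0.338604.
d = −(3/4) ln(1 − 4p/3) = −0.75 ln(1 − 0.451472) = −0.75 ln(0.548528)
  = −0.75 × (-0.600517) = 0.450388 substitutions/site.
Under a molecular clock d = 2μt, so t = d/(2μ) = 0.450388 / (2 × 0.007) = 32.17 Myr.

32.17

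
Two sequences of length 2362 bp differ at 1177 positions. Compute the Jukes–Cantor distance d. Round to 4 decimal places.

p = 1177/2362 ≈ 0.498307.
d = −(3/4) ln(1 − 4p/3) = −0.75 ln(1 − 0.664409) = −0.75 ln(0.335591)
  = −0.75 × (-1.091862) = 0.818897 substitutions/site.

0.8189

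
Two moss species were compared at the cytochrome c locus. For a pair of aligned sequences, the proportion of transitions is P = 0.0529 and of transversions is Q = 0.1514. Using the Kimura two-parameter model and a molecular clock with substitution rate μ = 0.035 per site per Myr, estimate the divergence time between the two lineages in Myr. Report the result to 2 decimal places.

3.41

Under the Kimura two-parameter model, d = −½ ln(1 − 2P − Q) − ¼ ln(1 − 2Q).
1 − 2P − Q = 0.7428, giving −½ ln(0.7428) = 0.148664.
1 − 2Q = 0.6972, giving −¼ ln(0.6972) = 0.090171.
d = 0.148664 + 0.090171 = 0.238835.
Under a molecular clock d = 2μt, so t = d/(2μ) = 0.238835 / (2 × 0.035) = 3.41 Myr.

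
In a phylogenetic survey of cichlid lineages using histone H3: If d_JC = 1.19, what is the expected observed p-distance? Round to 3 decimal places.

0.597

p = (3/4)(1 − e^(−4d/3)) = 0.75 × (1 − e^(-1.586667)) = 0.75 × (1 − 0.204606) = 0.596546.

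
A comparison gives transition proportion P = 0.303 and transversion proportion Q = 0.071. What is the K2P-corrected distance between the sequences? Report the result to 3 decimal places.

Under the Kimura two-parameter model, d = −½ ln(1 − 2P − Q) − ¼ ln(1 − 2Q).
1 − 2P − Q = 0.323, giving −½ ln(0.323) = 0.565051.
1 − 2Q = 0.858, giving −¼ ln(0.858) = 0.038288.
d = 0.565051 + 0.038288 = 0.603339.

0.603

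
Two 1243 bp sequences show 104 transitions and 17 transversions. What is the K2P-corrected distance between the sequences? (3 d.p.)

P = 104/1243 ≈ 0.083669 and Q = 17/1243 ≈ 0.013677.
Under the Kimura two-parameter model, d = −½ ln(1 − 2P − Q) − ¼ ln(1 − 2Q).
1 − 2P − Q = 0.818985, giving −½ ln(0.818985) = 0.099845.
1 − 2Q = 0.972646, giving −¼ ln(0.972646) = 0.006934.
d = 0.099845 + 0.006934 = 0.106779.

0.107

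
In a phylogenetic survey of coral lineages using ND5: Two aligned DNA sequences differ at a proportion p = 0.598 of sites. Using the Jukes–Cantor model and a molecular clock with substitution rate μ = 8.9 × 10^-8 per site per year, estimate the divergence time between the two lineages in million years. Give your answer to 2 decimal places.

d = −(3/4) ln(1 − 4p/3) = −0.75 ln(1 − 0.797333) = −0.75 ln(0.202667)
  = −0.75 × (-1.596191) = 1.197143 substitutions/site.
Under a molecular clock d = 2μt, so t = d/(2μ) = 1.197143 / (2 × 8.9 × 10^-8) = 6.73 million years.

6.73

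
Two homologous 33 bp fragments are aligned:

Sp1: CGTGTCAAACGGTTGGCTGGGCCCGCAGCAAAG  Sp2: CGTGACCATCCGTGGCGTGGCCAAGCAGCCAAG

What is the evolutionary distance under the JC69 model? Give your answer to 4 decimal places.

The sequences differ at 11 of 33 sites, so p = 11/33 ≈ 0.333333.
d = −(3/4) ln(1 − 4p/3) = −0.75 ln(1 − 0.444444) = −0.75 ln(0.555556)
  = −0.75 × (-0.587786) = 0.440840 substitutions/site.

0.4408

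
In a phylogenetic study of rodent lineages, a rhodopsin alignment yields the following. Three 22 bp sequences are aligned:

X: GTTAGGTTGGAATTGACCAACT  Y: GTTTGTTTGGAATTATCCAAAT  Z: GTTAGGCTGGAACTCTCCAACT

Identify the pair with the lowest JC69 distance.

X–Y: 5/22 differ, p = 0.227, d = 0.271.
X–Z: 4/22 differ, p = 0.182, d = 0.208.
Y–Z: 6/22 differ, p = 0.273, d = 0.339.
The smallest distance is between X and Z.

X and Z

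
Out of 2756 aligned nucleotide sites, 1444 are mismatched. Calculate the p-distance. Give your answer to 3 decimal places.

0.524

p = 1444/2756 = 0.523947… ≈ 0.524 (to 3 d.p.).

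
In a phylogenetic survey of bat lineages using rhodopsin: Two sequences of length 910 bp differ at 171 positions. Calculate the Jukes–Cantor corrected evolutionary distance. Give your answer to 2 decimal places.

p = 171/910 ≈ 0.187912.
d = −(3/4) ln(1 − 4p/3) = −0.75 ln(1 − 0.250549) = −0.75 ln(0.749451)
  = −0.75 × (-0.288414) = 0.216311 substitutions/site.

0.22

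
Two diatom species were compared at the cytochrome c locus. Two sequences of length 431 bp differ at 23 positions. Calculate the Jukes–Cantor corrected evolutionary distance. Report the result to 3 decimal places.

p = 23/431 ≈ 0.053364.
d = −(3/4) ln(1 − 4p/3) = −0.75 ln(1 − 0.071152) = −0.75 ln(0.928848)
  = −0.75 × (-0.073810) = 0.055358 substitutions/site.

0.055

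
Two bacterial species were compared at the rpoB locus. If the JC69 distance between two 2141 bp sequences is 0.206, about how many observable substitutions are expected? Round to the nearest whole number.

Invert JC69: p = (3/4)(1 − e^(−4d/3)) = 0.75 × (1 − e^(-0.274667)) = 0.75 × (1 − 0.759825) = 0.180131.
Expected differing sites = pL ≈ 0.180131 × 2141 = 385.660471 ≈ 386.

386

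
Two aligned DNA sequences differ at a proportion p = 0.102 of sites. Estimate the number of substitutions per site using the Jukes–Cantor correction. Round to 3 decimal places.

0.110

d = −(3/4) ln(1 − 4p/3) = −0.75 ln(1 − 0.136) = −0.75 ln(0.864)
  = −0.75 × (-0.146183) = 0.109637 substitutions/site.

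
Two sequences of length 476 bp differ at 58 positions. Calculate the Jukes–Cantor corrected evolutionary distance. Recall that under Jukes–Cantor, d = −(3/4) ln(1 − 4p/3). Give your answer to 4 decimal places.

0.1330

p = 58/476 ≈ 0.121849.
d = −(3/4) ln(1 − 4p/3) = −0.75 ln(1 − 0.162465) = −0.75 ln(0.837535)
  = −0.75 × (-0.177292) = 0.132969 substitutions/site.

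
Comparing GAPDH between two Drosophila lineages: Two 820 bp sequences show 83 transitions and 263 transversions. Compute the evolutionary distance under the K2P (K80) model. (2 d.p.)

0.63

P = 83/820 ≈ 0.10122 and Q = 263/820 ≈ 0.320732.
Under the Kimura two-parameter model, d = −½ ln(1 − 2P − Q) − ¼ ln(1 − 2Q).
1 − 2P − Q = 0.476828, giving −½ ln(0.476828) = 0.370300.
1 − 2Q = 0.358536, giving −¼ ln(0.358536) = 0.256432.
d = 0.370300 + 0.256432 = 0.626732.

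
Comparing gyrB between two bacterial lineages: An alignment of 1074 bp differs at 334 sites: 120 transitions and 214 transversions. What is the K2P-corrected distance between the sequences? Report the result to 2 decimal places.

P = 120/1074 ≈ 0.111732 and Q = 214/1074 ≈ 0.199255.
Under the Kimura two-parameter model, d = −½ ln(1 − 2P − Q) − ¼ ln(1 − 2Q).
1 − 2P − Q = 0.577281, giving −½ ln(0.577281) = 0.274713.
1 − 2Q = 0.60149, giving −¼ ln(0.60149) = 0.127086.
d = 0.274713 + 0.127086 = 0.401799.

0.40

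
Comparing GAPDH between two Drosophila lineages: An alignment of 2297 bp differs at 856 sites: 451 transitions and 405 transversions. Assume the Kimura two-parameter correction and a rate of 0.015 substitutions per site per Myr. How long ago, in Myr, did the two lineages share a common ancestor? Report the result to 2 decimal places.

17.65

P = 451/2297 ≈ 0.196343 and Q = 405/2297 ≈ 0.176317.
Under the Kimura two-parameter model, d = −½ ln(1 − 2P − Q) − ¼ ln(1 − 2Q).
1 − 2P − Q = 0.430997, giving −½ ln(0.430997) = 0.420827.
1 − 2Q = 0.647366, giving −¼ ln(0.647366) = 0.108711.
d = 0.420827 + 0.108711 = 0.529538.
Under a molecular clock d = 2μt, so t = d/(2μ) = 0.529538 / (2 × 0.015) = 17.65 Myr.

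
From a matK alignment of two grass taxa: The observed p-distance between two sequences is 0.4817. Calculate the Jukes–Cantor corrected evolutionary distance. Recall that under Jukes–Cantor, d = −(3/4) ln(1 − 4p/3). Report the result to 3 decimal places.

d = −(3/4) ln(1 − 4p/3) = −0.75 ln(1 − 0.642267) = −0.75 ln(0.357733)
  = −0.75 × (-1.027968) = 0.770976 substitutions/site.

0.771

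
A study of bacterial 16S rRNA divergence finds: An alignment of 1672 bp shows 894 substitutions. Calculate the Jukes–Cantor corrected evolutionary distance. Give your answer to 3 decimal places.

0.936

p = 894/1672 ≈ 0.534689.
d = −(3/4) ln(1 − 4p/3) = −0.75 ln(1 − 0.712919) = −0.75 ln(0.287081)
  = −0.75 × (-1.247991) = 0.935993 substitutions/site.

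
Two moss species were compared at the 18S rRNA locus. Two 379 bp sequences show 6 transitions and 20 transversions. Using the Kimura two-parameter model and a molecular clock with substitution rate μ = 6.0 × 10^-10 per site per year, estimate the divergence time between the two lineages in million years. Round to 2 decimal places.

59.99

P = 6/379 ≈ 0.015831 and Q = 20/379 ≈ 0.05277.
Under the Kimura two-parameter model, d = −½ ln(1 − 2P − Q) − ¼ ln(1 − 2Q).
1 − 2P − Q = 0.915568, giving −½ ln(0.915568) = 0.044105.
1 − 2Q = 0.89446, giving −¼ ln(0.89446) = 0.027884.
d = 0.044105 + 0.027884 = 0.071989.
Under a molecular clock d = 2μt, so t = d/(2μ) = 0.071989 / (2 × 6.0 × 10^-10) = 59.99 million years.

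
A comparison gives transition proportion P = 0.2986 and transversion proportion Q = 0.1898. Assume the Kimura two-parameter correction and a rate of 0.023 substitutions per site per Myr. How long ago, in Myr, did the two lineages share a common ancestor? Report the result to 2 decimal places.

19.40

Under the Kimura two-parameter model, d = −½ ln(1 − 2P − Q) − ¼ ln(1 − 2Q).
1 − 2P − Q = 0.213, giving −½ ln(0.213) = 0.773232.
1 − 2Q = 0.6204, giving −¼ ln(0.6204) = 0.119348.
d = 0.773232 + 0.119348 = 0.892580.
Under a molecular clock d = 2μt, so t = d/(2μ) = 0.892580 / (2 × 0.023) = 19.40 Myr.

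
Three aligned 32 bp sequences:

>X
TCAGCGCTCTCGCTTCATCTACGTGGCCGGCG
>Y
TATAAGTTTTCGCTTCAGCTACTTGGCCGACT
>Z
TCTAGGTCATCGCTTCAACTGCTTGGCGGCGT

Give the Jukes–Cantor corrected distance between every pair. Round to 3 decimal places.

d(X,Y) = 0.404, d(X,Z) = 0.585, d(Y,Z) = 0.353

X–Y: 10/32 sites differ → p = 0.3125, d = −0.75 ln(1 − 0.416667) = 0.404248 ≈ 0.404.
X–Z: 13/32 sites differ → p = 0.40625, d = −0.75 ln(1 − 0.541667) = 0.585119 ≈ 0.585.
Y–Z: 9/32 sites differ → p = 0.28125, d = −0.75 ln(1 − 0.375) = 0.352503 ≈ 0.353.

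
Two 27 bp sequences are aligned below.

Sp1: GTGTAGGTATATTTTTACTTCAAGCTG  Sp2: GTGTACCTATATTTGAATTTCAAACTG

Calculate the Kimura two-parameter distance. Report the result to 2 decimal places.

Of 27 sites, 2 differences are transitions and 4 are transversions, so P = 2/27 ≈ 0.074074 and Q = 4/27 ≈ 0.148148.
Under the Kimura two-parameter model, d = −½ ln(1 − 2P − Q) − ¼ ln(1 − 2Q).
1 − 2P − Q = 0.703704, giving −½ ln(0.703704) = 0.175699.
1 − 2Q = 0.703704, giving −¼ ln(0.703704) = 0.087849.
d = 0.175699 + 0.087849 = 0.263548.

0.26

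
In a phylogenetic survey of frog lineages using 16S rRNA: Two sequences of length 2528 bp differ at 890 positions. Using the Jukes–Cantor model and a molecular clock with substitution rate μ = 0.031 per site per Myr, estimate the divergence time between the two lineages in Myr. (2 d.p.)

p = 890/2528 ≈ 0.352057.
d = −(3/4) ln(1 − 4p/3) = −0.75 ln(1 − 0.469409) = −0.75 ln(0.530591)
  = −0.75 × (-0.633764) = 0.475323 substitutions/site.
Under a molecular clock d = 2μt, so t = d/(2μ) = 0.475323 / (2 × 0.031) = 7.67 Myr.

7.67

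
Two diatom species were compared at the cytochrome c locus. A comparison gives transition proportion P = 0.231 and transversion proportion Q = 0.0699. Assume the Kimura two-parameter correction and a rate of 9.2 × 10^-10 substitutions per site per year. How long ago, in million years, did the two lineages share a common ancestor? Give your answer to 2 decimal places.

226.73

Under the Kimura two-parameter model, d = −½ ln(1 − 2P − Q) − ¼ ln(1 − 2Q).
1 − 2P − Q = 0.4681, giving −½ ln(0.4681) = 0.379537.
1 − 2Q = 0.8602, giving −¼ ln(0.8602) = 0.037648.
d = 0.379537 + 0.037648 = 0.417185.
Under a molecular clock d = 2μt, so t = d/(2μ) = 0.417185 / (2 × 9.2 × 10^-10) = 226.73 million years.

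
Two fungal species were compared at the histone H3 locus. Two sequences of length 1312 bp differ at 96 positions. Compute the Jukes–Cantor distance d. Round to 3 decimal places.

0.077

p = 96/1312 ≈ 0.073171.
d = −(3/4) ln(1 − 4p/3) = −0.75 ln(1 − 0.097561) = −0.75 ln(0.902439)
  = −0.75 × (-0.102654) = 0.076991 substitutions/site.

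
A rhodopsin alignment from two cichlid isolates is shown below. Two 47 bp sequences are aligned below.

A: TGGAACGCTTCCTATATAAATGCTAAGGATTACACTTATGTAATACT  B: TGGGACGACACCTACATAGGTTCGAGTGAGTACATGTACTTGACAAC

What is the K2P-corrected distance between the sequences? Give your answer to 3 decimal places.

Of 47 sites, 11 differences are transitions and 9 are transversions, so P = 11/47 ≈ 0.234043 and Q = 9/47 ≈ 0.191489.
Under the Kimura two-parameter model, d = −½ ln(1 − 2P − Q) − ¼ ln(1 − 2Q).
1 − 2P − Q = 0.340425, giving −½ ln(0.340425) = 0.538780.
1 − 2Q = 0.617022, giving −¼ ln(0.617022) = 0.120713.
d = 0.538780 + 0.120713 = 0.659493.

0.659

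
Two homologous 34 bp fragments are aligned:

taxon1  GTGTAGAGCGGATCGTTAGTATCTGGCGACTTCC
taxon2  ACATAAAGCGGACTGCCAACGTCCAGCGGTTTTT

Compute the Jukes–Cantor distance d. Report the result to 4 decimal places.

0.8240

The sequences differ at 17 of 34 sites, so p = 17/34 = 0.5.
d = −(3/4) ln(1 − 4p/3) = −0.75 ln(1 − 0.666667) = −0.75 ln(0.333333)
  = −0.75 × (-1.098613) = 0.823960 substitutions/site.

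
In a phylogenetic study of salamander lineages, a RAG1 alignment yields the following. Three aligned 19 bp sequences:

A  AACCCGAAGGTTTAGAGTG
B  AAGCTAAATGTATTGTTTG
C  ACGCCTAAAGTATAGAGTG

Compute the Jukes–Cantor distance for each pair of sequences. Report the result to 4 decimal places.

A–B: 8/19 sites differ → p ≈ 0.421053, d = −0.75 ln(1 − 0.561404) = 0.618132 ≈ 0.6181.
A–C: 5/19 sites differ → p ≈ 0.263158, d = −0.75 ln(1 − 0.350877) = 0.324100 ≈ 0.3241.
B–C: 7/19 sites differ → p ≈ 0.368421, d = −0.75 ln(1 − 0.491228) = 0.506816 ≈ 0.5068.

d(A,B) = 0.6181, d(A,C) = 0.3241, d(B,C) = 0.5068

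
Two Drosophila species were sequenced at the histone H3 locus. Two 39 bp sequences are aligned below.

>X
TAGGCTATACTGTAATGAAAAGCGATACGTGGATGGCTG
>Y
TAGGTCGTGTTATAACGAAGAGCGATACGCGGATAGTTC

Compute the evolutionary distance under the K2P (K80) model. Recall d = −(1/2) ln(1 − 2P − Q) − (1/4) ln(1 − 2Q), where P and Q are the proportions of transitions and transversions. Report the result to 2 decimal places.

Of 39 sites, 11 differences are transitions and 1 are transversions, so P = 11/39 ≈ 0.282051 and Q = 1/39 ≈ 0.025641.
Under the Kimura two-parameter model, d = −½ ln(1 − 2P − Q) − ¼ ln(1 − 2Q).
1 − 2P − Q = 0.410257, giving −½ ln(0.410257) = 0.445486.
1 − 2Q = 0.948718, giving −¼ ln(0.948718) = 0.013161.
d = 0.445486 + 0.013161 = 0.458647.

0.46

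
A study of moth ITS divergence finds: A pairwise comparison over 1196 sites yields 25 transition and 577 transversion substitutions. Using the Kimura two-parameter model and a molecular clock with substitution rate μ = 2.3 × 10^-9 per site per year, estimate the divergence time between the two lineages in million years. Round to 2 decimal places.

262.76

P = 25/1196 ≈ 0.020903 and Q = 577/1196 ≈ 0.482441.
Under the Kimura two-parameter model, d = −½ ln(1 − 2P − Q) − ¼ ln(1 − 2Q).
1 − 2P − Q = 0.475753, giving −½ ln(0.475753) = 0.371428.
1 − 2Q = 0.035118, giving −¼ ln(0.035118) = 0.837260.
d = 0.371428 + 0.837260 = 1.208688.
Under a molecular clock d = 2μt, so t = d/(2μ) = 1.208688 / (2 × 2.3 × 10^-9) = 262.76 million years.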